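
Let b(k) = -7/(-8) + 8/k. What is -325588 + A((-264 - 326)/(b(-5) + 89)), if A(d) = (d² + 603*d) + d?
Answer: -4109193812468/12467961 ≈ -3.2958e+5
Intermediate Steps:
b(k) = 7/8 + 8/k (b(k) = -7*(-⅛) + 8/k = 7/8 + 8/k)
A(d) = d² + 604*d
-325588 + A((-264 - 326)/(b(-5) + 89)) = -325588 + ((-264 - 326)/((7/8 + 8/(-5)) + 89))*(604 + (-264 - 326)/((7/8 + 8/(-5)) + 89)) = -325588 + (-590/((7/8 + 8*(-⅕)) + 89))*(604 - 590/((7/8 + 8*(-⅕)) + 89)) = -325588 + (-590/((7/8 - 8/5) + 89))*(604 - 590/((7/8 - 8/5) + 89)) = -325588 + (-590/(-29/40 + 89))*(604 - 590/(-29/40 + 89)) = -325588 + (-590/3531/40)*(604 - 590/3531/40) = -325588 + (-590*40/3531)*(604 - 590*40/3531) = -325588 - 23600*(604 - 23600/3531)/3531 = -325588 - 23600/3531*2109124/3531 = -325588 - 49775326400/12467961 = -4109193812468/12467961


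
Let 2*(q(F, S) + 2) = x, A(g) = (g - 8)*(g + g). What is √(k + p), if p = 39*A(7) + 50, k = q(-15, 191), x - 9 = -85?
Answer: 2*I*√134 ≈ 23.152*I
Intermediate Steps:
x = -76 (x = 9 - 85 = -76)
A(g) = 2*g*(-8 + g) (A(g) = (-8 + g)*(2*g) = 2*g*(-8 + g))
q(F, S) = -40 (q(F, S) = -2 + (½)*(-76) = -2 - 38 = -40)
k = -40
p = -496 (p = 39*(2*7*(-8 + 7)) + 50 = 39*(2*7*(-1)) + 50 = 39*(-14) + 50 = -546 + 50 = -496)
√(k + p) = √(-40 - 496) = √(-536) = 2*I*√134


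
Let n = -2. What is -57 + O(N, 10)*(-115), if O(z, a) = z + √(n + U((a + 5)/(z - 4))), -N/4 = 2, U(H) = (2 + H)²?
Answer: 863 - 115*I*√23/4 ≈ 863.0 - 137.88*I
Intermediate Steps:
N = -8 (N = -4*2 = -8)
O(z, a) = z + √(-2 + (2 + (5 + a)/(-4 + z))²) (O(z, a) = z + √(-2 + (2 + (a + 5)/(z - 4))²) = z + √(-2 + (2 + (5 + a)/(-4 + z))²))
-57 + O(N, 10)*(-115) = -57 + (-8 + √(-2 + (-3 + 10 + 2*(-8))²/(-4 - 8)²))*(-115) = -57 + (-8 + √(-2 + (-3 + 10 - 16)²/(-12)²))*(-115) = -57 + (-8 + √(-2 + (1/144)*(-9)²))*(-115) = -57 + (-8 + √(-2 + (1/144)*81))*(-115) = -57 + (-8 + √(-2 + 9/16))*(-115) = -57 + (-8 + √(-23/16))*(-115) = -57 + (-8 + I*√23/4)*(-115) = -57 + (920 - 115*I*√23/4) = 863 - 115*I*√23/4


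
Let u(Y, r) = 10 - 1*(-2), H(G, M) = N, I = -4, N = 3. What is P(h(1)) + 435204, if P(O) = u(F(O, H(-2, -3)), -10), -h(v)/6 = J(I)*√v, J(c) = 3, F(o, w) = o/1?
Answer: 435216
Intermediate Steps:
H(G, M) = 3
F(o, w) = o (F(o, w) = o*1 = o)
u(Y, r) = 12 (u(Y, r) = 10 + 2 = 12)
h(v) = -18*√v
P(O) = 12
P(h(1)) + 435204 = 12 + 435204 = 435216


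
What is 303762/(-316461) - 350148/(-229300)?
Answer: 3429629969/6047042275 ≈ 0.56716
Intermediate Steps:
303762/(-316461) - 350148/(-229300) = 303762*(-1/316461) - 350148*(-1/229300) = -101254/105487 + 87537/57325 = 3429629969/6047042275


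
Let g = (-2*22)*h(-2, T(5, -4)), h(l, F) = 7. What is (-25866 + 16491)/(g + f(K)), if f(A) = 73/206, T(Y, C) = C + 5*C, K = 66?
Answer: 5150/169 ≈ 30.473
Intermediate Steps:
T(Y, C) = 6*C
f(A) = 73/206 (f(A) = 73*(1/206) = 73/206)
g = -308 (g = -2*22*7 = -44*7 = -308)
(-25866 + 16491)/(g + f(K)) = (-25866 + 16491)/(-308 + 73/206) = -9375/(-63375/206) = -9375*(-206/63375) = 5150/169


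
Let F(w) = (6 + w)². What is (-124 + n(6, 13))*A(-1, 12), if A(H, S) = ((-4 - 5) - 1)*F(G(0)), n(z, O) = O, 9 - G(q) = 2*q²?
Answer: 249750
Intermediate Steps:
G(q) = 9 - 2*q²
A(H, S) = -2250 (A(H, S) = ((-4 - 5) - 1)*(6 + (9 - 2*0²))² = (-9 - 1)*(6 + (9 - 2*0))² = -10*(6 + (9 + 0))² = -10*(6 + 9)² = -10*15² = -10*225 = -2250)
(-124 + n(6, 13))*A(-1, 12) = (-124 + 13)*(-2250) = -111*(-2250) = 249750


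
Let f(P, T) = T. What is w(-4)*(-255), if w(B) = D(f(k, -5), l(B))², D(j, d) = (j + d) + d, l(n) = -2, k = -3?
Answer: -20655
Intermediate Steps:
D(j, d) = j + 2*d (D(j, d) = (d + j) + d = j + 2*d)
w(B) = 81 (w(B) = (-5 + 2*(-2))² = (-5 - 4)² = (-9)² = 81)
w(-4)*(-255) = 81*(-255) = -20655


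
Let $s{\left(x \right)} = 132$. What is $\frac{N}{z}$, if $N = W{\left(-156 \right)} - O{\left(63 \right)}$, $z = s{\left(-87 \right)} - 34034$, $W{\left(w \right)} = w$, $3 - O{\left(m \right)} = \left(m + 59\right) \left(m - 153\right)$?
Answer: $\frac{11139}{33902} \approx 0.32856$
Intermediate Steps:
$O{\left(m \right)} = 3 - \left(-153 + m\right) \left(59 + m\right)$ ($O{\left(m \right)} = 3 - \left(m + 59\right) \left(m - 153\right) = 3 - \left(59 + m\right) \left(-153 + m\right) = 3 - \left(-153 + m\right) \left(59 + m\right)$)
$z = -33902$ ($z = 132 - 34034 = -33902$)
$N = -11139$ ($N = -156 - \left(9030 - 63^{2} + 94 \cdot 63\right) = -156 - \left(9030 - 3969 + 5922\right) = -156 - 10983 = -11139$)
$\frac{N}{z} = - \frac{11139}{-33902} = \left(-11139\right) \left(- \frac{1}{33902}\right) = \frac{11139}{33902}$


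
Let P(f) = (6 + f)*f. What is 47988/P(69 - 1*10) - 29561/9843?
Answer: 358979449/37747905 ≈ 9.5099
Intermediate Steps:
P(f) = f*(6 + f)
47988/P(69 - 1*10) - 29561/9843 = 47988/(((69 - 1*10)*(6 + (69 - 1*10)))) - 29561/9843 = 47988/(((69 - 10)*(6 + (69 - 10)))) - 29561*1/9843 = 47988/((59*(6 + 59))) - 29561/9843 = 47988/((59*65)) - 29561/9843 = 47988/3835 - 29561/9843 = 358979449/37747905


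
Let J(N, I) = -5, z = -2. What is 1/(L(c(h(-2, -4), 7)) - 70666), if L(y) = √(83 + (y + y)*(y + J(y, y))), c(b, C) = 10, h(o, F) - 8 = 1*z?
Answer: -70666/4993683373 - √183/4993683373 ≈ -1.4154e-5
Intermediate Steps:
h(o, F) = 6 (h(o, F) = 8 + 1*(-2) = 8 - 2 = 6)
L(y) = √(83 + 2*y*(-5 + y)) (L(y) = √(83 + (y + y)*(y - 5)) = √(83 + (2*y)*(-5 + y)) = √(83 + 2*y*(-5 + y)))
1/(L(c(h(-2, -4), 7)) - 70666) = 1/(√(83 - 10*10 + 2*10²) - 70666) = 1/(√(83 - 100 + 2*100) - 70666) = 1/(√(83 - 100 + 200) - 70666) = 1/(√183 - 70666) = 1/(-70666 + √183)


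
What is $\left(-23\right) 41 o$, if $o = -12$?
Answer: $11316$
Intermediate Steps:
$\left(-23\right) 41 o = \left(-23\right) 41 \left(-12\right) = \left(-943\right) \left(-12\right) = 11316$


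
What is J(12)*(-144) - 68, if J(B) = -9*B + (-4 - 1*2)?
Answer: 16348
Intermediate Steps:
J(B) = -6 - 9*B (J(B) = -9*B + (-4 - 2) = -9*B - 6 = -6 - 9*B)
J(12)*(-144) - 68 = (-6 - 9*12)*(-144) - 68 = (-6 - 108)*(-144) - 68 = -114*(-144) - 68 = 16416 - 68 = 16348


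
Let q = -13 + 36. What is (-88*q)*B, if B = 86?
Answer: -174064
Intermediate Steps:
q = 23
(-88*q)*B = -88*23*86 = -2024*86 = -174064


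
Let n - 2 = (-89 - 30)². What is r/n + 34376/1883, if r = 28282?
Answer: 540122294/26668929 ≈ 20.253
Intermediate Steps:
n = 14163 (n = 2 + (-89 - 30)² = 2 + (-119)² = 2 + 14161 = 14163)
r/n + 34376/1883 = 28282/14163 + 34376/1883 = 540122294/26668929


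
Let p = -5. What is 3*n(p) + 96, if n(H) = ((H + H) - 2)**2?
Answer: 528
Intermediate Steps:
n(H) = (-2 + 2*H)**2 (n(H) = (2*H - 2)**2 = (-2 + 2*H)**2)
3*n(p) + 96 = 3*(4*(-1 - 5)**2) + 96 = 3*(4*(-6)**2) + 96 = 3*(4*36) + 96 = 3*144 + 96 = 432 + 96 = 528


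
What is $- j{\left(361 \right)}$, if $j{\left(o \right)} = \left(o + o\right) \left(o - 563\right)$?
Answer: $145844$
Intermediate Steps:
$j{\left(o \right)} = 2 o \left(-563 + o\right)$
$- j{\left(361 \right)} = - 2 \cdot 361 \left(-563 + 361\right) = - 2 \cdot 361 \left(-202\right) = \left(-1\right) \left(-145844\right) = 145844$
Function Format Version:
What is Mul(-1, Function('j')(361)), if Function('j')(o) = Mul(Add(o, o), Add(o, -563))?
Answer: 145844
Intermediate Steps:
Function('j')(o) = Mul(2, o, Add(-563, o)) (Function('j')(o) = Mul(Mul(2, o), Add(-563, o)) = Mul(2, o, Add(-563, o)))
Mul(-1, Function('j')(361)) = Mul(-1, Mul(2, 361, Add(-563, 361))) = Mul(-1, Mul(2, 361, -202)) = Mul(-1, -145844) = 145844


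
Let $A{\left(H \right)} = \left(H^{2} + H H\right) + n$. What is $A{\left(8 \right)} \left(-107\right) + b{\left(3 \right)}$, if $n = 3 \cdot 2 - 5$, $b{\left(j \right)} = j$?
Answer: $-13800$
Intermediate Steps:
$n = 1$ ($n = 6 - 5 = 1$)
$A{\left(H \right)} = 1 + 2 H^{2}$ ($A{\left(H \right)} = \left(H^{2} + H H\right) + 1 = \left(H^{2} + H^{2}\right) + 1 = 2 H^{2} + 1 = 1 + 2 H^{2}$)
$A{\left(8 \right)} \left(-107\right) + b{\left(3 \right)} = \left(1 + 2 \cdot 8^{2}\right) \left(-107\right) + 3 = \left(1 + 2 \cdot 64\right) \left(-107\right) + 3 = \left(1 + 128\right) \left(-107\right) + 3 = 129 \left(-107\right) + 3 = -13803 + 3 = -13800$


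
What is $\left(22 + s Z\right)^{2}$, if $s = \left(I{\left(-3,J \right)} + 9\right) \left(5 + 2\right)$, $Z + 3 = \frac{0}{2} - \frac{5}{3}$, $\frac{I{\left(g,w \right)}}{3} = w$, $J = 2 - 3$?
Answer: $30276$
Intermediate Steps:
$J = -1$
$I{\left(g,w \right)} = 3 w$
$Z = - \frac{14}{3}$ ($Z = -3 + \left(\frac{0}{2} - \frac{5}{3}\right) = -3 + \left(0 \cdot \frac{1}{2} - \frac{5}{3}\right) = -3 + \left(0 - \frac{5}{3}\right) = -3 - \frac{5}{3} = - \frac{14}{3} \approx -4.6667$)
$s = 42$ ($s = \left(3 \left(-1\right) + 9\right) \left(5 + 2\right) = \left(-3 + 9\right) 7 = 6 \cdot 7 = 42$)
$\left(22 + s Z\right)^{2} = \left(22 + 42 \left(- \frac{14}{3}\right)\right)^{2} = \left(22 - 196\right)^{2} = \left(-174\right)^{2} = 30276$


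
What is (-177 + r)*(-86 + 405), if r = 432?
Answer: 81345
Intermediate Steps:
(-177 + r)*(-86 + 405) = (-177 + 432)*(-86 + 405) = 255*319 = 81345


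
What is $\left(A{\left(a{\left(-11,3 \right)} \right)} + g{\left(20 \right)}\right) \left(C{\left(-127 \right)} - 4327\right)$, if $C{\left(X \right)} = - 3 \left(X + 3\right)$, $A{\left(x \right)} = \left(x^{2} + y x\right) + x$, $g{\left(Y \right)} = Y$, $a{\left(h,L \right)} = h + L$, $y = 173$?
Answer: $5173140$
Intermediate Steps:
$a{\left(h,L \right)} = L + h$
$A{\left(x \right)} = x^{2} + 174 x$ ($A{\left(x \right)} = \left(x^{2} + 173 x\right) + x = x^{2} + 174 x$)
$C{\left(X \right)} = -9 - 3 X$ ($C{\left(X \right)} = - 3 \left(3 + X\right) = -9 - 3 X$)
$\left(A{\left(a{\left(-11,3 \right)} \right)} + g{\left(20 \right)}\right) \left(C{\left(-127 \right)} - 4327\right) = \left(\left(3 - 11\right) \left(174 + \left(3 - 11\right)\right) + 20\right) \left(\left(-9 - -381\right) - 4327\right) = \left(- 8 \left(174 - 8\right) + 20\right) \left(\left(-9 + 381\right) - 4327\right) = \left(\left(-8\right) 166 + 20\right) \left(372 - 4327\right) = \left(-1328 + 20\right) \left(-3955\right) = \left(-1308\right) \left(-3955\right) = 5173140$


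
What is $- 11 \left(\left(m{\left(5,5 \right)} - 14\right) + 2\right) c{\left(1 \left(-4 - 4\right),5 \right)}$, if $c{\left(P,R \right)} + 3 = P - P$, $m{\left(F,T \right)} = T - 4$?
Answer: $-363$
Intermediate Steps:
$m{\left(F,T \right)} = -4 + T$
$c{\left(P,R \right)} = -3$ ($c{\left(P,R \right)} = -3 + \left(P - P\right) = -3 + 0 = -3$)
$- 11 \left(\left(m{\left(5,5 \right)} - 14\right) + 2\right) c{\left(1 \left(-4 - 4\right),5 \right)} = - 11 \left(\left(\left(-4 + 5\right) - 14\right) + 2\right) \left(-3\right) = - 11 \left(\left(1 - 14\right) + 2\right) \left(-3\right) = - 11 \left(-13 + 2\right) \left(-3\right) = \left(-11\right) \left(-11\right) \left(-3\right) = 121 \left(-3\right) = -363$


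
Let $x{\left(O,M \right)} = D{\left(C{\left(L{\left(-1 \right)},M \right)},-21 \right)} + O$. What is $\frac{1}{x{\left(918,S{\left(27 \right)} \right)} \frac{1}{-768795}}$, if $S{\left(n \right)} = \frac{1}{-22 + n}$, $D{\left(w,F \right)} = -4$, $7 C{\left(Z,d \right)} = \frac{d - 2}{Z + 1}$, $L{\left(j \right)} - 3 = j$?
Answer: $- \frac{768795}{914} \approx -841.13$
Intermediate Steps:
$L{\left(j \right)} = 3 + j$
$C{\left(Z,d \right)} = \frac{-2 + d}{7 \left(1 + Z\right)}$ ($C{\left(Z,d \right)} = \frac{\left(d - 2\right) \frac{1}{Z + 1}}{7} = \frac{\left(-2 + d\right) \frac{1}{1 + Z}}{7} = \frac{\frac{1}{1 + Z} \left(-2 + d\right)}{7} = \frac{-2 + d}{7 \left(1 + Z\right)}$)
$x{\left(O,M \right)} = -4 + O$
$\frac{1}{x{\left(918,S{\left(27 \right)} \right)} \frac{1}{-768795}} = \frac{1}{\left(-4 + 918\right) \frac{1}{-768795}} = \frac{1}{914 \left(- \frac{1}{768795}\right)} = \frac{1}{- \frac{914}{768795}} = - \frac{768795}{914}$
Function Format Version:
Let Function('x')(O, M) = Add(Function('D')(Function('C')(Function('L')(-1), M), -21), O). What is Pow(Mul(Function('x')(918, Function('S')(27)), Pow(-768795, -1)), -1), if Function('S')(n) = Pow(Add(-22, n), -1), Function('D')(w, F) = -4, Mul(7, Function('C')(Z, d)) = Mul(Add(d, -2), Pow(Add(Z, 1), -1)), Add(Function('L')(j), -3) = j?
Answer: Rational(-768795, 914) ≈ -841.13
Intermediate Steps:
Function('L')(j) = Add(3, j)
Function('C')(Z, d) = Mul(Rational(1, 7), Pow(Add(1, Z), -1), Add(-2, d)) (Function('C')(Z, d) = Mul(Rational(1, 7), Mul(Add(d, -2), Pow(Add(Z, 1), -1))) = Mul(Rational(1, 7), Mul(Add(-2, d), Pow(Add(1, Z), -1))) = Mul(Rational(1, 7), Mul(Pow(Add(1, Z), -1), Add(-2, d))) = Mul(Rational(1, 7), Pow(Add(1, Z), -1), Add(-2, d)))
Function('x')(O, M) = Add(-4, O)
Pow(Mul(Function('x')(918, Function('S')(27)), Pow(-768795, -1)), -1) = Pow(Mul(Add(-4, 918), Pow(-768795, -1)), -1) = Pow(Mul(914, Rational(-1, 768795)), -1) = Pow(Rational(-914, 768795), -1) = Rational(-768795, 914)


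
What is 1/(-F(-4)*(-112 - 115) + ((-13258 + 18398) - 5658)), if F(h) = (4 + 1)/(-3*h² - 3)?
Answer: -51/27553 ≈ -0.0018510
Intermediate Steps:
F(h) = 5/(-3 - 3*h²)
1/(-F(-4)*(-112 - 115) + ((-13258 + 18398) - 5658)) = 1/(-(-5/(3 + 3*(-4)²))*(-112 - 115) + ((-13258 + 18398) - 5658)) = 1/(-(-5/(3 + 3*16))*(-227) + (5140 - 5658)) = 1/(-(-5/(3 + 48))*(-227) - 518) = 1/(-(-5/51)*(-227) - 518) = 1/(-(-5*1/51)*(-227) - 518) = 1/(-(-5)*(-227)/51 - 518) = 1/(-1*1135/51 - 518) = 1/(-1135/51 - 518) = 1/(-27553/51) = -51/27553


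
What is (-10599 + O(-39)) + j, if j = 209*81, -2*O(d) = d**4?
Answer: -2300781/2 ≈ -1.1504e+6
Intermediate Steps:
O(d) = -d**4/2
j = 16929
(-10599 + O(-39)) + j = (-10599 - 1/2*(-39)**4) + 16929 = (-10599 - 1/2*2313441) + 16929 = (-10599 - 2313441/2) + 16929 = -2334639/2 + 16929 = -2300781/2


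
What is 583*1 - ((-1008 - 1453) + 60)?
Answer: 2984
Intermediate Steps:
583*1 - ((-1008 - 1453) + 60) = 583 - (-2461 + 60) = 583 - 1*(-2401) = 583 + 2401 = 2984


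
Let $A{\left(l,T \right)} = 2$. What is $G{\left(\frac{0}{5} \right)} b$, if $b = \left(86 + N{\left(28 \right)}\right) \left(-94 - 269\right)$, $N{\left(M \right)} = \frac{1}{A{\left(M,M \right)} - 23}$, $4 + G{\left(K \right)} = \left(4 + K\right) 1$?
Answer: $0$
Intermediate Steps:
$G{\left(K \right)} = K$ ($G{\left(K \right)} = -4 + \left(4 + K\right) 1 = -4 + \left(4 + K\right) = K$)
$N{\left(M \right)} = - \frac{1}{21}$ ($N{\left(M \right)} = \frac{1}{2 - 23} = \frac{1}{-21} = - \frac{1}{21}$)
$b = - \frac{218405}{7}$ ($b = \left(86 - \frac{1}{21}\right) \left(-94 - 269\right) = \frac{1805}{21} \left(-363\right) = - \frac{218405}{7} \approx -31201.0$)
$G{\left(\frac{0}{5} \right)} b = \frac{0}{5} \left(- \frac{218405}{7}\right) = 0 \cdot \frac{1}{5} \left(- \frac{218405}{7}\right) = 0 \left(- \frac{218405}{7}\right) = 0$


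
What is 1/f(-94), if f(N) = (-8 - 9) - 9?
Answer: -1/26 ≈ -0.038462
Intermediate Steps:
f(N) = -26 (f(N) = -17 - 9 = -26)
1/f(-94) = 1/(-26) = -1/26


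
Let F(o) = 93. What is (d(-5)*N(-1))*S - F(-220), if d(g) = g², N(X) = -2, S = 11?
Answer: -643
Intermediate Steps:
(d(-5)*N(-1))*S - F(-220) = ((-5)²*(-2))*11 - 1*93 = (25*(-2))*11 - 93 = -50*11 - 93 = -550 - 93 = -643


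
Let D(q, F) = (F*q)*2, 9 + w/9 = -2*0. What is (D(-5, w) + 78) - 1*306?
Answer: 582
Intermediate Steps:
w = -81 (w = -81 + 9*(-2*0) = -81 + 9*0 = -81 + 0 = -81)
D(q, F) = 2*F*q
(D(-5, w) + 78) - 1*306 = (2*(-81)*(-5) + 78) - 1*306 = (810 + 78) - 306 = 888 - 306 = 582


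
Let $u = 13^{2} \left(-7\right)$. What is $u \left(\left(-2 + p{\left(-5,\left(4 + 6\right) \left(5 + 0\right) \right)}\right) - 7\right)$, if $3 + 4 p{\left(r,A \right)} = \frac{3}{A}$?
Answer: $\frac{2303301}{200} \approx 11517.0$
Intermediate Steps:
$p{\left(r,A \right)} = - \frac{3}{4} + \frac{3}{4 A}$ ($p{\left(r,A \right)} = - \frac{3}{4} + \frac{3 \frac{1}{A}}{4} = - \frac{3}{4} + \frac{3}{4 A}$)
$u = -1183$ ($u = 169 \left(-7\right) = -1183$)
$u \left(\left(-2 + p{\left(-5,\left(4 + 6\right) \left(5 + 0\right) \right)}\right) - 7\right) = - 1183 \left(\left(-2 + \frac{3 \left(1 - \left(4 + 6\right) \left(5 + 0\right)\right)}{4 \left(4 + 6\right) \left(5 + 0\right)}\right) - 7\right) = - 1183 \left(\left(-2 + \frac{3 \left(1 - 10 \cdot 5\right)}{4 \cdot 10 \cdot 5}\right) - 7\right) = - 1183 \left(\left(-2 + \frac{3 \left(1 - 50\right)}{4 \cdot 50}\right) - 7\right) = - 1183 \left(\left(-2 + \frac{3}{4} \cdot \frac{1}{50} \left(1 - 50\right)\right) - 7\right) = - 1183 \left(\left(-2 + \frac{3}{4} \cdot \frac{1}{50} \left(-49\right)\right) - 7\right) = - 1183 \left(\left(-2 - \frac{147}{200}\right) - 7\right) = - 1183 \left(- \frac{547}{200} - 7\right) = \left(-1183\right) \left(- \frac{1947}{200}\right) = \frac{2303301}{200}$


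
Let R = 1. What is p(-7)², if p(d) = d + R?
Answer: 36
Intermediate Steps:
p(d) = 1 + d (p(d) = d + 1 = 1 + d)
p(-7)² = (1 - 7)² = (-6)² = 36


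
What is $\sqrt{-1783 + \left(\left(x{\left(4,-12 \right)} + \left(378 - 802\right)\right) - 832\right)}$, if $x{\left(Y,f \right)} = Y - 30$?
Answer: $i \sqrt{3065} \approx 55.362 i$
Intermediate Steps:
$x{\left(Y,f \right)} = -30 + Y$ ($x{\left(Y,f \right)} = Y - 30 = -30 + Y$)
$\sqrt{-1783 + \left(\left(x{\left(4,-12 \right)} + \left(378 - 802\right)\right) - 832\right)} = \sqrt{-1783 + \left(\left(\left(-30 + 4\right) + \left(378 - 802\right)\right) - 832\right)} = \sqrt{-1783 + \left(\left(-26 + \left(378 - 802\right)\right) - 832\right)} = \sqrt{-1783 - 1282} = \sqrt{-3065} = i \sqrt{3065}$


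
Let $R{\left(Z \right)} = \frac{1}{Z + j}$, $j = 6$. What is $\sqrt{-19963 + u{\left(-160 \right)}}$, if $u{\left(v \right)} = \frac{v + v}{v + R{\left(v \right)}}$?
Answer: $\frac{i \sqrt{12119897692923}}{24641} \approx 141.28 i$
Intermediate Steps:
$R{\left(Z \right)} = \frac{1}{6 + Z}$ ($R{\left(Z \right)} = \frac{1}{Z + 6} = \frac{1}{6 + Z}$)
$u{\left(v \right)} = \frac{2 v}{v + \frac{1}{6 + v}}$ ($u{\left(v \right)} = \frac{v + v}{v + \frac{1}{6 + v}} = \frac{2 v}{v + \frac{1}{6 + v}}$)
$\sqrt{-19963 + u{\left(-160 \right)}} = \sqrt{-19963 + 2 \left(-160\right) \frac{1}{1 - 160 \left(6 - 160\right)} \left(6 - 160\right)} = \sqrt{-19963 + 2 \left(-160\right) \frac{1}{1 - -24640} \left(-154\right)} = \sqrt{-19963 + 2 \left(-160\right) \frac{1}{1 + 24640} \left(-154\right)} = \sqrt{-19963 + 2 \left(-160\right) \frac{1}{24641} \left(-154\right)} = \sqrt{-19963 + \frac{49280}{24641}} = \sqrt{- \frac{491859003}{24641}} = \frac{i \sqrt{12119897692923}}{24641}$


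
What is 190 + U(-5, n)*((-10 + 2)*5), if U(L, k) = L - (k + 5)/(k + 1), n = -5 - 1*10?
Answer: 2930/7 ≈ 418.57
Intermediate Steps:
n = -15 (n = -5 - 10 = -15)
U(L, k) = L - (5 + k)/(1 + k)
190 + U(-5, n)*((-10 + 2)*5) = 190 + ((-5 - 5 - 1*(-15) - 5*(-15))/(1 - 15))*((-10 + 2)*5) = 190 + ((-5 - 5 + 15 + 75)/(-14))*(-8*5) = 190 - 1/14*80*(-40) = 190 - 40/7*(-40) = 190 + 1600/7 = 2930/7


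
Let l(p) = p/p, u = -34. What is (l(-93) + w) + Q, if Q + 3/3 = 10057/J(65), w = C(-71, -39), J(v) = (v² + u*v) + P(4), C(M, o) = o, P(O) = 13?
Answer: -69035/2028 ≈ -34.041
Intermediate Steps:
l(p) = 1
J(v) = 13 + v² - 34*v (J(v) = (v² - 34*v) + 13 = 13 + v² - 34*v)
w = -39
Q = 8029/2028 (Q = -1 + 10057/(13 + 65² - 34*65) = -1 + 10057/(13 + 4225 - 2210) = -1 + 10057/2028 = 8029/2028 ≈ 3.9591)
(l(-93) + w) + Q = (1 - 39) + 8029/2028 = -38 + 8029/2028 = -69035/2028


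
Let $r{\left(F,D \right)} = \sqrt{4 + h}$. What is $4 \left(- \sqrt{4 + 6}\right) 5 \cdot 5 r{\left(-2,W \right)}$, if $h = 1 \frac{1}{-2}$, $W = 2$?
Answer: $- 100 \sqrt{35} \approx -591.61$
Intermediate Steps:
$h = - \frac{1}{2}$ ($h = 1 \left(- \frac{1}{2}\right) = - \frac{1}{2} \approx -0.5$)
$r{\left(F,D \right)} = \frac{\sqrt{14}}{2}$ ($r{\left(F,D \right)} = \sqrt{4 - \frac{1}{2}} = \sqrt{\frac{7}{2}} = \frac{\sqrt{14}}{2}$)
$4 \left(- \sqrt{4 + 6}\right) 5 \cdot 5 r{\left(-2,W \right)} = 4 \left(- \sqrt{4 + 6}\right) 5 \cdot 5 \frac{\sqrt{14}}{2} = 4 \left(- \sqrt{10}\right) 5 \cdot 5 \frac{\sqrt{14}}{2} = - 4 \sqrt{10} \cdot 5 \cdot 5 \frac{\sqrt{14}}{2} = - 20 \sqrt{10} \cdot 5 \frac{\sqrt{14}}{2} = - 100 \sqrt{10} \frac{\sqrt{14}}{2} = - 100 \sqrt{35}$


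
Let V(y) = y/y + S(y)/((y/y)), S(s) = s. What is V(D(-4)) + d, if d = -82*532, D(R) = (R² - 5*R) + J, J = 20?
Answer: -43567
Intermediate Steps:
D(R) = 20 + R² - 5*R (D(R) = (R² - 5*R) + 20 = 20 + R² - 5*R)
d = -43624
V(y) = 1 + y (V(y) = y/y + y/((y/y)) = 1 + y/1 = 1 + y*1 = 1 + y)
V(D(-4)) + d = (1 + (20 + (-4)² - 5*(-4))) - 43624 = (1 + (20 + 16 + 20)) - 43624 = (1 + 56) - 43624 = 57 - 43624 = -43567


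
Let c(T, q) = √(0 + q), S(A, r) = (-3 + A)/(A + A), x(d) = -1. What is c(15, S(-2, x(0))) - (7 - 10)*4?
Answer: 12 + √5/2 ≈ 13.118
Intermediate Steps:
S(A, r) = (-3 + A)/(2*A) (S(A, r) = (-3 + A)/((2*A)) = (-3 + A)*(1/(2*A)) = (-3 + A)/(2*A))
c(T, q) = √q
c(15, S(-2, x(0))) - (7 - 10)*4 = √((½)*(-3 - 2)/(-2)) - (7 - 10)*4 = √((½)*(-½)*(-5)) - (-3)*4 = √(5/4) - 1*(-12) = √5/2 + 12 = 12 + √5/2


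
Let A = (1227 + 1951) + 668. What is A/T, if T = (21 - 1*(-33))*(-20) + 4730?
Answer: 1923/1825 ≈ 1.0537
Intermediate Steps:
A = 3846 (A = 3178 + 668 = 3846)
T = 3650 (T = (21 + 33)*(-20) + 4730 = 54*(-20) + 4730 = -1080 + 4730 = 3650)
A/T = 3846/3650 = 3846*(1/3650) = 1923/1825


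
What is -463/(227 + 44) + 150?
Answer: 40187/271 ≈ 148.29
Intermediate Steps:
-463/(227 + 44) + 150 = -463/271 + 150 = 40187/271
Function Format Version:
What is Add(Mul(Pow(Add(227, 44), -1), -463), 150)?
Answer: Rational(40187, 271) ≈ 148.29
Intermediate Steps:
Add(Mul(Pow(Add(227, 44), -1), -463), 150) = Add(Mul(Pow(271, -1), -463), 150) = Add(Mul(Rational(1, 271), -463), 150) = Add(Rational(-463, 271), 150) = Rational(40187, 271)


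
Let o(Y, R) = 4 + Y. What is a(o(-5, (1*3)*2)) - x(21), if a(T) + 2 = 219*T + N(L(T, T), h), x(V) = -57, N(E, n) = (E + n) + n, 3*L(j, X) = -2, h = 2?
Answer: -482/3 ≈ -160.67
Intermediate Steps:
L(j, X) = -⅔ (L(j, X) = (⅓)*(-2) = -⅔)
N(E, n) = E + 2*n
a(T) = 4/3 + 219*T (a(T) = -2 + (219*T + (-⅔ + 2*2)) = -2 + (219*T + (-⅔ + 4)) = -2 + (219*T + 10/3) = -2 + (10/3 + 219*T) = 4/3 + 219*T)
a(o(-5, (1*3)*2)) - x(21) = (4/3 + 219*(4 - 5)) - 1*(-57) = (4/3 + 219*(-1)) + 57 = (4/3 - 219) + 57 = -653/3 + 57 = -482/3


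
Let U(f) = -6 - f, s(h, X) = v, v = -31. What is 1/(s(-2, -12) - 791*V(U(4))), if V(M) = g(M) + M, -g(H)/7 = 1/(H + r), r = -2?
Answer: 12/89011 ≈ 0.00013481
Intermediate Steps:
g(H) = -7/(-2 + H) (g(H) = -7/(H - 2) = -7/(-2 + H))
s(h, X) = -31
V(M) = M - 7/(-2 + M) (V(M) = -7/(-2 + M) + M = M - 7/(-2 + M))
1/(s(-2, -12) - 791*V(U(4))) = 1/(-31 - 791*(-7 + (-6 - 1*4)*(-2 + (-6 - 1*4)))/(-2 + (-6 - 1*4))) = 1/(-31 - 791*(-7 + (-6 - 4)*(-2 + (-6 - 4)))/(-2 + (-6 - 4))) = 1/(-31 - 791*(-7 - 10*(-2 - 10))/(-2 - 10)) = 1/(-31 - 791*(-7 - 10*(-12))/(-12)) = 1/(-31 - (-791)*(-7 + 120)/12) = 1/(-31 - (-791)*113/12) = 1/(-31 - 791*(-113/12)) = 1/(-31 + 89383/12) = 1/(89011/12) = 12/89011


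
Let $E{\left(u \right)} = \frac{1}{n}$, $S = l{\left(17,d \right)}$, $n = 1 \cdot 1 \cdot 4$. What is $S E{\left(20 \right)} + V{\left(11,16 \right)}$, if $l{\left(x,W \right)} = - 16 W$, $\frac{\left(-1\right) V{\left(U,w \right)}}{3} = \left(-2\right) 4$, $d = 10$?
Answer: $-16$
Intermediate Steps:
$V{\left(U,w \right)} = 24$ ($V{\left(U,w \right)} = - 3 \left(\left(-2\right) 4\right) = \left(-3\right) \left(-8\right) = 24$)
$n = 4$ ($n = 1 \cdot 4 = 4$)
$S = -160$ ($S = \left(-16\right) 10 = -160$)
$E{\left(u \right)} = \frac{1}{4}$
$S E{\left(20 \right)} + V{\left(11,16 \right)} = \left(-160\right) \frac{1}{4} + 24 = -40 + 24 = -16$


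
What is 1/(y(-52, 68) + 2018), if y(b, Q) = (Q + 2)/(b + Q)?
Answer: 8/16179 ≈ 0.00049447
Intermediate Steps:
y(b, Q) = (2 + Q)/(Q + b)
1/(y(-52, 68) + 2018) = 1/((2 + 68)/(68 - 52) + 2018) = 1/(70/16 + 2018) = 1/((1/16)*70 + 2018) = 1/(35/8 + 2018) = 1/(16179/8) = 8/16179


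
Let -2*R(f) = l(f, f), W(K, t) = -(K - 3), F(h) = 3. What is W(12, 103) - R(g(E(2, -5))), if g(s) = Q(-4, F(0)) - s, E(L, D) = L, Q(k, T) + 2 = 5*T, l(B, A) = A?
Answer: -7/2 ≈ -3.5000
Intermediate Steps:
Q(k, T) = -2 + 5*T
W(K, t) = 3 - K (W(K, t) = -(-3 + K) = 3 - K)
g(s) = 13 - s (g(s) = (-2 + 5*3) - s = (-2 + 15) - s = 13 - s)
R(f) = -f/2
W(12, 103) - R(g(E(2, -5))) = (3 - 1*12) - (-1)*(13 - 1*2)/2 = (3 - 12) - (-1)*(13 - 2)/2 = -9 - (-1)*11/2 = -9 - 1*(-11/2) = -9 + 11/2 = -7/2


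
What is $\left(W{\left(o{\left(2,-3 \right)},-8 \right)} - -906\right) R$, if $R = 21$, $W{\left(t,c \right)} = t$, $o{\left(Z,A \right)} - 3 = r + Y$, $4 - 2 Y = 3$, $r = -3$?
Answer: $\frac{38073}{2} \approx 19037.0$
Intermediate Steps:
$Y = \frac{1}{2}$ ($Y = 2 - \frac{3}{2} = \frac{1}{2} \approx 0.5$)
$o{\left(Z,A \right)} = \frac{1}{2}$ ($o{\left(Z,A \right)} = 3 + \left(-3 + \frac{1}{2}\right) = 3 - \frac{5}{2} = \frac{1}{2}$)
$\left(W{\left(o{\left(2,-3 \right)},-8 \right)} - -906\right) R = \left(\frac{1}{2} - -906\right) 21 = \left(\frac{1}{2} + 906\right) 21 = \frac{1813}{2} \cdot 21 = \frac{38073}{2}$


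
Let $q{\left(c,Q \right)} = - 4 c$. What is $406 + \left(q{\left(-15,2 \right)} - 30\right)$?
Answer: $436$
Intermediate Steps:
$406 + \left(q{\left(-15,2 \right)} - 30\right) = 406 - -30 = 406 + \left(60 - 30\right) = 406 + 30 = 436$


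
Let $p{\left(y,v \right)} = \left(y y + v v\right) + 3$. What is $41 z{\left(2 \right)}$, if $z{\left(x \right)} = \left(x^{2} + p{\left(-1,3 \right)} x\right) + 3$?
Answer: $1353$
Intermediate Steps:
$p{\left(y,v \right)} = 3 + v^{2} + y^{2}$ ($p{\left(y,v \right)} = \left(y^{2} + v^{2}\right) + 3 = \left(v^{2} + y^{2}\right) + 3 = 3 + v^{2} + y^{2}$)
$z{\left(x \right)} = 3 + x^{2} + 13 x$ ($z{\left(x \right)} = \left(x^{2} + \left(3 + 3^{2} + \left(-1\right)^{2}\right) x\right) + 3 = \left(x^{2} + \left(3 + 9 + 1\right) x\right) + 3 = \left(x^{2} + 13 x\right) + 3 = 3 + x^{2} + 13 x$)
$41 z{\left(2 \right)} = 41 \left(3 + 2^{2} + 13 \cdot 2\right) = 41 \left(3 + 4 + 26\right) = 41 \cdot 33 = 1353$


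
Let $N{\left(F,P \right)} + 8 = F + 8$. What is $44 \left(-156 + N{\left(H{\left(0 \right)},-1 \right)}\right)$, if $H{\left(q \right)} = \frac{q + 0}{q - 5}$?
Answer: $-6864$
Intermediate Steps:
$H{\left(q \right)} = \frac{q}{-5 + q}$
$N{\left(F,P \right)} = F$ ($N{\left(F,P \right)} = -8 + \left(F + 8\right) = -8 + \left(8 + F\right) = F$)
$44 \left(-156 + N{\left(H{\left(0 \right)},-1 \right)}\right) = 44 \left(-156 + \frac{0}{-5 + 0}\right) = 44 \left(-156 + \frac{0}{-5}\right) = 44 \left(-156 + 0 \left(- \frac{1}{5}\right)\right) = 44 \left(-156 + 0\right) = 44 \left(-156\right) = -6864$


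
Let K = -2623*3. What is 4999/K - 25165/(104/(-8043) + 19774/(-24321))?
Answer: 12911766575341607/423802479918 ≈ 30466.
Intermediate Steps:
K = -7869
4999/K - 25165/(104/(-8043) + 19774/(-24321)) = 4999/(-7869) - 25165/(104/(-8043) + 19774/(-24321)) = 4999*(-1/7869) - 25165/(104*(-1/8043) + 19774*(-1/24321)) = -4999/7869 - 25165/(-104/8043 - 19774/24321) = -4999/7869 - 25165/(-53857222/65204601) = -4999/7869 - 25165*(-65204601/53857222) = -4999/7869 + 1640873784165/53857222 = 12911766575341607/423802479918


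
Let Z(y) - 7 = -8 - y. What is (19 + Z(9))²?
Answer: 81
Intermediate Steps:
Z(y) = -1 - y (Z(y) = 7 + (-8 - y) = -1 - y)
(19 + Z(9))² = (19 + (-1 - 1*9))² = (19 + (-1 - 9))² = (19 - 10)² = 9² = 81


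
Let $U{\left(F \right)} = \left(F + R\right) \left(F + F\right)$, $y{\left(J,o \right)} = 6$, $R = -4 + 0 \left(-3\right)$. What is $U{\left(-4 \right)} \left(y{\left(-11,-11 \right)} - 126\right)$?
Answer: $-7680$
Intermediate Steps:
$R = -4$ ($R = -4 + 0 = -4$)
$U{\left(F \right)} = 2 F \left(-4 + F\right)$ ($U{\left(F \right)} = \left(F - 4\right) \left(F + F\right) = \left(-4 + F\right) 2 F = 2 F \left(-4 + F\right)$)
$U{\left(-4 \right)} \left(y{\left(-11,-11 \right)} - 126\right) = 2 \left(-4\right) \left(-4 - 4\right) \left(6 - 126\right) = 2 \left(-4\right) \left(-8\right) \left(-120\right) = 64 \left(-120\right) = -7680$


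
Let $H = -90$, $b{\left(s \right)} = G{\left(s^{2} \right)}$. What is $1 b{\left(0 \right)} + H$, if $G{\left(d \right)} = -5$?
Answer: $-95$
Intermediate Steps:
$b{\left(s \right)} = -5$
$1 b{\left(0 \right)} + H = 1 \left(-5\right) - 90 = -5 - 90 = -95$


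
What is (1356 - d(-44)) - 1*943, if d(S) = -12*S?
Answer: -115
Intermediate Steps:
(1356 - d(-44)) - 1*943 = (1356 - (-12)*(-44)) - 1*943 = (1356 - 1*528) - 943 = (1356 - 528) - 943 = 828 - 943 = -115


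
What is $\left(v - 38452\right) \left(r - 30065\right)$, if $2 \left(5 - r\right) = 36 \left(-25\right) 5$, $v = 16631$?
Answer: $606842010$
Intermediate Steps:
$r = 2255$ ($r = 5 - \frac{36 \left(-25\right) 5}{2} = 5 - \frac{\left(-900\right) 5}{2} = 5 - -2250 = 5 + 2250 = 2255$)
$\left(v - 38452\right) \left(r - 30065\right) = \left(16631 - 38452\right) \left(2255 - 30065\right) = \left(-21821\right) \left(-27810\right) = 606842010$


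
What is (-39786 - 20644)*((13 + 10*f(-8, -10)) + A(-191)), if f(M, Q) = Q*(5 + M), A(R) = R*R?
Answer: -2223461420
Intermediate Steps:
A(R) = R²
(-39786 - 20644)*((13 + 10*f(-8, -10)) + A(-191)) = (-39786 - 20644)*((13 + 10*(-10*(5 - 8))) + (-191)²) = -60430*((13 + 10*(-10*(-3))) + 36481) = -60430*((13 + 10*30) + 36481) = -60430*((13 + 300) + 36481) = -60430*(313 + 36481) = -60430*36794 = -2223461420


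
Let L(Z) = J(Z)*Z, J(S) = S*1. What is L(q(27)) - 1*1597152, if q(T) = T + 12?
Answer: -1595631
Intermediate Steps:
J(S) = S
q(T) = 12 + T
L(Z) = Z**2 (L(Z) = Z*Z = Z**2)
L(q(27)) - 1*1597152 = (12 + 27)**2 - 1*1597152 = 39**2 - 1597152 = 1521 - 1597152 = -1595631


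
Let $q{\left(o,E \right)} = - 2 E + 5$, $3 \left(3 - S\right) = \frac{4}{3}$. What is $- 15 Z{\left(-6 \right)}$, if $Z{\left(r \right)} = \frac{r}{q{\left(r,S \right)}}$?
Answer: $-810$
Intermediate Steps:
$S = \frac{23}{9}$ ($S = 3 - \frac{4 \cdot \frac{1}{3}}{3} = 3 - \frac{4}{9} = \frac{23}{9} \approx 2.5556$)
$q{\left(o,E \right)} = 5 - 2 E$
$Z{\left(r \right)} = - 9 r$ ($Z{\left(r \right)} = \frac{r}{5 - \frac{46}{9}} = \frac{r}{- \frac{1}{9}} = r \left(-9\right) = - 9 r$)
$- 15 Z{\left(-6 \right)} = - 15 \left(\left(-9\right) \left(-6\right)\right) = \left(-15\right) 54 = -810$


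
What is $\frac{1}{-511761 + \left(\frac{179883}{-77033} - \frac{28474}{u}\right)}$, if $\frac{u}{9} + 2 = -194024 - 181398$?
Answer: $- \frac{11830924224}{6054633138985777} \approx -1.954 \cdot 10^{-6}$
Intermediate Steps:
$u = -3378816$ ($u = -18 + 9 \left(-194024 - 181398\right) = -18 + 9 \left(-375422\right) = -18 - 3378798 = -3378816$)
$\frac{1}{-511761 + \left(\frac{179883}{-77033} - \frac{28474}{u}\right)} = \frac{1}{-511761 + \left(\frac{179883}{-77033} - \frac{28474}{-3378816}\right)} = \frac{1}{-511761 + \left(179883 \left(- \frac{1}{77033}\right) - - \frac{14237}{1689408}\right)} = \frac{1}{-511761 + \left(- \frac{16353}{7003} + \frac{14237}{1689408}\right)} = \frac{1}{-511761 - \frac{27527187313}{11830924224}} = \frac{1}{- \frac{6054633138985777}{11830924224}} = - \frac{11830924224}{6054633138985777}$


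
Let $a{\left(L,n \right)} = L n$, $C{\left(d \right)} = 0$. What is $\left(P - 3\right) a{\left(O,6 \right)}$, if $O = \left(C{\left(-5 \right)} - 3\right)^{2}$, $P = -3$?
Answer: $-324$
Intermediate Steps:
$O = 9$ ($O = \left(0 - 3\right)^{2} = \left(-3\right)^{2} = 9$)
$\left(P - 3\right) a{\left(O,6 \right)} = \left(-3 - 3\right) 9 \cdot 6 = \left(-6\right) 54 = -324$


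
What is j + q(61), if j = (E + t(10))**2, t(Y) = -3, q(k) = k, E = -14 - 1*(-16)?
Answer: 62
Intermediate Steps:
E = 2 (E = -14 + 16 = 2)
j = 1 (j = (2 - 3)**2 = (-1)**2 = 1)
j + q(61) = 1 + 61 = 62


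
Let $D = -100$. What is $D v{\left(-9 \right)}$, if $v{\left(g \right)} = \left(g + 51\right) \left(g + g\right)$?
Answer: $75600$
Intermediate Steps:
$v{\left(g \right)} = 2 g \left(51 + g\right)$ ($v{\left(g \right)} = \left(51 + g\right) 2 g = 2 g \left(51 + g\right)$)
$D v{\left(-9 \right)} = - 100 \cdot 2 \left(-9\right) \left(51 - 9\right) = - 100 \cdot 2 \left(-9\right) 42 = \left(-100\right) \left(-756\right) = 75600$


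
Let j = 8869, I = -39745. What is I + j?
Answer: -30876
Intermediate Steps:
I + j = -39745 + 8869 = -30876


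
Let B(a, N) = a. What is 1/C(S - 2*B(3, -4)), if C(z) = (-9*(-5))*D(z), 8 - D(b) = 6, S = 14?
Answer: 1/90 ≈ 0.011111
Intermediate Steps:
D(b) = 2 (D(b) = 8 - 1*6 = 8 - 6 = 2)
C(z) = 90 (C(z) = -9*(-5)*2 = 45*2 = 90)
1/C(S - 2*B(3, -4)) = 1/90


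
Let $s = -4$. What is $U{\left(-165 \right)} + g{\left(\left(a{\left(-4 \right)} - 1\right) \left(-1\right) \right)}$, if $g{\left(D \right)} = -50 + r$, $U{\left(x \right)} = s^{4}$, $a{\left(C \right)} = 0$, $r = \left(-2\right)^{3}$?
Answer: $198$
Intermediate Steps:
$r = -8$
$U{\left(x \right)} = 256$ ($U{\left(x \right)} = \left(-4\right)^{4} = 256$)
$g{\left(D \right)} = -58$ ($g{\left(D \right)} = -50 - 8 = -58$)
$U{\left(-165 \right)} + g{\left(\left(a{\left(-4 \right)} - 1\right) \left(-1\right) \right)} = 256 - 58 = 198$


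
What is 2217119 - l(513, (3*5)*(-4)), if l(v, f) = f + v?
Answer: 2216666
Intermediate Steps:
2217119 - l(513, (3*5)*(-4)) = 2217119 - ((3*5)*(-4) + 513) = 2217119 - (15*(-4) + 513) = 2217119 - (-60 + 513) = 2217119 - 1*453 = 2217119 - 453 = 2216666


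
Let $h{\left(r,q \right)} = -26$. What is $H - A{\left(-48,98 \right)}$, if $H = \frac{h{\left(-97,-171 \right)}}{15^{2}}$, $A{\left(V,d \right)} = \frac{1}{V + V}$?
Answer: $- \frac{757}{7200} \approx -0.10514$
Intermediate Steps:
$A{\left(V,d \right)} = \frac{1}{2 V}$
$H = - \frac{26}{225}$ ($H = - \frac{26}{15^{2}} = - \frac{26}{225} \approx -0.11556$)
$H - A{\left(-48,98 \right)} = - \frac{26}{225} - \frac{1}{2 \left(-48\right)} = - \frac{26}{225} - \frac{1}{2} \left(- \frac{1}{48}\right) = - \frac{26}{225} - - \frac{1}{96} = - \frac{26}{225} + \frac{1}{96} = - \frac{757}{7200}$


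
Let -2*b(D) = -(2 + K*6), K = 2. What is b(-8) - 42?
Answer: -35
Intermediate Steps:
b(D) = 7 (b(D) = -(-1)*(2 + 2*6)/2 = -(-1)*(2 + 12)/2 = -(-1)*14/2 = -½*(-14) = 7)
b(-8) - 42 = 7 - 42 = -35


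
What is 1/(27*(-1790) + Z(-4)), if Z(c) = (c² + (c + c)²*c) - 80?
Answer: -1/48650 ≈ -2.0555e-5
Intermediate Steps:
Z(c) = -80 + c² + 4*c³ (Z(c) = (c² + (2*c)²*c) - 80 = (c² + (4*c²)*c) - 80 = (c² + 4*c³) - 80 = -80 + c² + 4*c³)
1/(27*(-1790) + Z(-4)) = 1/(27*(-1790) + (-80 + (-4)² + 4*(-4)³)) = 1/(-48330 + (-80 + 16 + 4*(-64))) = 1/(-48330 + (-80 + 16 - 256)) = 1/(-48330 - 320) = 1/(-48650) = -1/48650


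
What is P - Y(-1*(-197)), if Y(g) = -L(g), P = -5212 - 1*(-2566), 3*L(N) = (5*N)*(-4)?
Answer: -11878/3 ≈ -3959.3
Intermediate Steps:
L(N) = -20*N/3 (L(N) = ((5*N)*(-4))/3 = (-20*N)/3 = -20*N/3)
P = -2646 (P = -5212 + 2566 = -2646)
Y(g) = 20*g/3 (Y(g) = -(-20)*g/3 = 20*g/3)
P - Y(-1*(-197)) = -2646 - 20*(-1*(-197))/3 = -2646 - 20*197/3 = -2646 - 1*3940/3 = -2646 - 3940/3 = -11878/3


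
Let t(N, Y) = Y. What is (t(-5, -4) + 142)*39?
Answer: 5382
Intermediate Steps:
(t(-5, -4) + 142)*39 = (-4 + 142)*39 = 138*39 = 5382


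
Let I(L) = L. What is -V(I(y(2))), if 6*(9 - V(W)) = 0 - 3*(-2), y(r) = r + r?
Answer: -8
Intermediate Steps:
y(r) = 2*r
V(W) = 8 (V(W) = 9 - (0 - 3*(-2))/6 = 9 - (0 + 6)/6 = 9 - ⅙*6 = 9 - 1 = 8)
-V(I(y(2))) = -1*8 = -8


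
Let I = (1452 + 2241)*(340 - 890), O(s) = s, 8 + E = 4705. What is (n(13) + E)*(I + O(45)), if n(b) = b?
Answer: -9566504550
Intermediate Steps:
E = 4697 (E = -8 + 4705 = 4697)
I = -2031150 (I = 3693*(-550) = -2031150)
(n(13) + E)*(I + O(45)) = (13 + 4697)*(-2031150 + 45) = 4710*(-2031105) = -9566504550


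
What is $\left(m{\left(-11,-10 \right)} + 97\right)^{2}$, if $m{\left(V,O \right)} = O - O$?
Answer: $9409$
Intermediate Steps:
$m{\left(V,O \right)} = 0$
$\left(m{\left(-11,-10 \right)} + 97\right)^{2} = \left(0 + 97\right)^{2} = 97^{2} = 9409$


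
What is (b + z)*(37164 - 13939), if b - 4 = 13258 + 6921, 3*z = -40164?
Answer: 157813875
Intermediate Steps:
z = -13388 (z = (⅓)*(-40164) = -13388)
b = 20183 (b = 4 + (13258 + 6921) = 4 + 20179 = 20183)
(b + z)*(37164 - 13939) = (20183 - 13388)*(37164 - 13939) = 6795*23225 = 157813875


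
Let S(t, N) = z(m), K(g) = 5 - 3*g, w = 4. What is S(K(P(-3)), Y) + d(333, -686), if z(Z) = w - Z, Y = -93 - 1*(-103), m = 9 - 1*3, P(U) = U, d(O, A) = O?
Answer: 331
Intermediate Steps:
m = 6 (m = 9 - 3 = 6)
Y = 10 (Y = -93 + 103 = 10)
z(Z) = 4 - Z
S(t, N) = -2 (S(t, N) = 4 - 1*6 = 4 - 6 = -2)
S(K(P(-3)), Y) + d(333, -686) = -2 + 333 = 331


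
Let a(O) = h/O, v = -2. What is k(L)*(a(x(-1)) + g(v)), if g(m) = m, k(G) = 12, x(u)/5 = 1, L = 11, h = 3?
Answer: -84/5 ≈ -16.800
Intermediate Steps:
x(u) = 5 (x(u) = 5*1 = 5)
a(O) = 3/O
k(L)*(a(x(-1)) + g(v)) = 12*(3/5 - 2) = 12*(-7/5) = -84/5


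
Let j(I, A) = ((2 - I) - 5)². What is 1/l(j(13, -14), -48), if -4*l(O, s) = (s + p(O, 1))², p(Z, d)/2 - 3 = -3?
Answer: -1/576 ≈ -0.0017361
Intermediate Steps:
p(Z, d) = 0 (p(Z, d) = 6 + 2*(-3) = 6 - 6 = 0)
j(I, A) = (-3 - I)²
l(O, s) = -s²/4 (l(O, s) = -(s + 0)²/4 = -s²/4)
1/l(j(13, -14), -48) = 1/(-¼*(-48)²) = 1/(-¼*2304) = 1/(-576) = -1/576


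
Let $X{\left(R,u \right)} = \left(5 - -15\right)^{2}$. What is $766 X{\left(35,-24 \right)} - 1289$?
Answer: $305111$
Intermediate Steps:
$X{\left(R,u \right)} = 400$ ($X{\left(R,u \right)} = \left(5 + 15\right)^{2} = 20^{2} = 400$)
$766 X{\left(35,-24 \right)} - 1289 = 766 \cdot 400 - 1289 = 306400 - 1289 = 305111$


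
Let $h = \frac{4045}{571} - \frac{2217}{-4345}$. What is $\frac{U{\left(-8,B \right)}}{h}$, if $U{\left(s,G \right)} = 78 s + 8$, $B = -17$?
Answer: $- \frac{191036615}{2355179} \approx -81.113$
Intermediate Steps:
$U{\left(s,G \right)} = 8 + 78 s$
$h = \frac{18841432}{2480995}$ ($h = 4045 \cdot \frac{1}{571} - - \frac{2217}{4345} = \frac{4045}{571} + \frac{2217}{4345} = \frac{18841432}{2480995} \approx 7.5943$)
$\frac{U{\left(-8,B \right)}}{h} = \frac{8 + 78 \left(-8\right)}{\frac{18841432}{2480995}} = \left(8 - 624\right) \frac{2480995}{18841432} = \left(-616\right) \frac{2480995}{18841432} = - \frac{191036615}{2355179}$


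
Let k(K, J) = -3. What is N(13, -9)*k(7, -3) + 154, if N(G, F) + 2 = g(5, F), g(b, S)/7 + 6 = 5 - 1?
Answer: 202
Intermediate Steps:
g(b, S) = -14 (g(b, S) = -42 + 7*(5 - 1) = -42 + 7*4 = -42 + 28 = -14)
N(G, F) = -16 (N(G, F) = -2 - 14 = -16)
N(13, -9)*k(7, -3) + 154 = -16*(-3) + 154 = 48 + 154 = 202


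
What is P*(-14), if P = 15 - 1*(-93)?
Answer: -1512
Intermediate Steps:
P = 108 (P = 15 + 93 = 108)
P*(-14) = 108*(-14) = -1512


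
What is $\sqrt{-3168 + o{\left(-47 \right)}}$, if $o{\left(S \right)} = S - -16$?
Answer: $i \sqrt{3199} \approx 56.56 i$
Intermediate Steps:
$o{\left(S \right)} = 16 + S$ ($o{\left(S \right)} = S + 16 = 16 + S$)
$\sqrt{-3168 + o{\left(-47 \right)}} = \sqrt{-3168 + \left(16 - 47\right)} = \sqrt{-3168 - 31} = \sqrt{-3199} = i \sqrt{3199}$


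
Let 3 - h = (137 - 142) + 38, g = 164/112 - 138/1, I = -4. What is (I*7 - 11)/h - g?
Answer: 19297/140 ≈ 137.84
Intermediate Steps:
g = -3823/28 (g = 164*(1/112) - 138*1 = 41/28 - 138 = -3823/28 ≈ -136.54)
h = -30 (h = 3 - ((137 - 142) + 38) = 3 - (-5 + 38) = 3 - 1*33 = 3 - 33 = -30)
(I*7 - 11)/h - g = (-4*7 - 11)/(-30) - 1*(-3823/28) = (-28 - 11)*(-1/30) + 3823/28 = -39*(-1/30) + 3823/28 = 13/10 + 3823/28 = 19297/140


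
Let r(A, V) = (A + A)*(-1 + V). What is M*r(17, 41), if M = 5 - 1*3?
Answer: 2720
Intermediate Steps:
r(A, V) = 2*A*(-1 + V) (r(A, V) = (2*A)*(-1 + V) = 2*A*(-1 + V))
M = 2 (M = 5 - 3 = 2)
M*r(17, 41) = 2*(2*17*(-1 + 41)) = 2*(2*17*40) = 2*1360 = 2720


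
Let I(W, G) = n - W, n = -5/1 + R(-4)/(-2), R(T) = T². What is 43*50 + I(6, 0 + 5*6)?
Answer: 2131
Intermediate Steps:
n = -13 (n = -5/1 + (-4)²/(-2) = -5*1 + 16*(-½) = -5 - 8 = -13)
I(W, G) = -13 - W
43*50 + I(6, 0 + 5*6) = 43*50 + (-13 - 1*6) = 2150 + (-13 - 6) = 2150 - 19 = 2131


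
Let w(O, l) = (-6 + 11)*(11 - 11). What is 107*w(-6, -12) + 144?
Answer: 144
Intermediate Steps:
w(O, l) = 0 (w(O, l) = 5*0 = 0)
107*w(-6, -12) + 144 = 107*0 + 144 = 0 + 144 = 144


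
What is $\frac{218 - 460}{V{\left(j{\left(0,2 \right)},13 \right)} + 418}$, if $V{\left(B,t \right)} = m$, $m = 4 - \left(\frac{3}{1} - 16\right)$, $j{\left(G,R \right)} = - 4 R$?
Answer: $- \frac{242}{435} \approx -0.55632$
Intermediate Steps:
$m = 17$ ($m = 4 - \left(3 \cdot 1 - 16\right) = 4 - \left(3 - 16\right) = 4 - -13 = 4 + 13 = 17$)
$V{\left(B,t \right)} = 17$
$\frac{218 - 460}{V{\left(j{\left(0,2 \right)},13 \right)} + 418} = \frac{218 - 460}{17 + 418} = - \frac{242}{435}$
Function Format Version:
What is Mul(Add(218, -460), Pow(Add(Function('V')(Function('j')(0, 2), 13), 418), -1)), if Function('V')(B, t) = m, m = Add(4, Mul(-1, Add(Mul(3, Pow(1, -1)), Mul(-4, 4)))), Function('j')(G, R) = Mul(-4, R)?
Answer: Rational(-242, 435) ≈ -0.55632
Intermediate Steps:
m = 17 (m = Add(4, Mul(-1, Add(Mul(3, 1), -16))) = Add(4, Mul(-1, Add(3, -16))) = Add(4, Mul(-1, -13)) = Add(4, 13) = 17)
Function('V')(B, t) = 17
Mul(Add(218, -460), Pow(Add(Function('V')(Function('j')(0, 2), 13), 418), -1)) = Mul(Add(218, -460), Pow(Add(17, 418), -1)) = Mul(-242, Pow(435, -1)) = Mul(-242, Rational(1, 435)) = Rational(-242, 435)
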